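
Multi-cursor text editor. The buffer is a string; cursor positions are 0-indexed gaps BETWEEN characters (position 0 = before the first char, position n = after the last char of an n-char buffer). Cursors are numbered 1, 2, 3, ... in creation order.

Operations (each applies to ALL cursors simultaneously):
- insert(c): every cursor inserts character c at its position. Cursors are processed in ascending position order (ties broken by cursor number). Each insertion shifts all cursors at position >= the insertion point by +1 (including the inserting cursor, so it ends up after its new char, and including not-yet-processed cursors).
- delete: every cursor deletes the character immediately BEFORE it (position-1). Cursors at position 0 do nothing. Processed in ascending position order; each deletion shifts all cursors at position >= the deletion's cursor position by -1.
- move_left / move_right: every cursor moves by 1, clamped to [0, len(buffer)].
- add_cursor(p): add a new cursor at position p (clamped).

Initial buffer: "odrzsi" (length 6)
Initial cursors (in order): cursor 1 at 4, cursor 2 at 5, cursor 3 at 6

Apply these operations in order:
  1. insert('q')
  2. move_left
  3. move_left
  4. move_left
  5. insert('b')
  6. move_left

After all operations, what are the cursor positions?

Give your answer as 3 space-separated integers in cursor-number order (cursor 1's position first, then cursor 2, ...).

After op 1 (insert('q')): buffer="odrzqsqiq" (len 9), cursors c1@5 c2@7 c3@9, authorship ....1.2.3
After op 2 (move_left): buffer="odrzqsqiq" (len 9), cursors c1@4 c2@6 c3@8, authorship ....1.2.3
After op 3 (move_left): buffer="odrzqsqiq" (len 9), cursors c1@3 c2@5 c3@7, authorship ....1.2.3
After op 4 (move_left): buffer="odrzqsqiq" (len 9), cursors c1@2 c2@4 c3@6, authorship ....1.2.3
After op 5 (insert('b')): buffer="odbrzbqsbqiq" (len 12), cursors c1@3 c2@6 c3@9, authorship ..1..21.32.3
After op 6 (move_left): buffer="odbrzbqsbqiq" (len 12), cursors c1@2 c2@5 c3@8, authorship ..1..21.32.3

Answer: 2 5 8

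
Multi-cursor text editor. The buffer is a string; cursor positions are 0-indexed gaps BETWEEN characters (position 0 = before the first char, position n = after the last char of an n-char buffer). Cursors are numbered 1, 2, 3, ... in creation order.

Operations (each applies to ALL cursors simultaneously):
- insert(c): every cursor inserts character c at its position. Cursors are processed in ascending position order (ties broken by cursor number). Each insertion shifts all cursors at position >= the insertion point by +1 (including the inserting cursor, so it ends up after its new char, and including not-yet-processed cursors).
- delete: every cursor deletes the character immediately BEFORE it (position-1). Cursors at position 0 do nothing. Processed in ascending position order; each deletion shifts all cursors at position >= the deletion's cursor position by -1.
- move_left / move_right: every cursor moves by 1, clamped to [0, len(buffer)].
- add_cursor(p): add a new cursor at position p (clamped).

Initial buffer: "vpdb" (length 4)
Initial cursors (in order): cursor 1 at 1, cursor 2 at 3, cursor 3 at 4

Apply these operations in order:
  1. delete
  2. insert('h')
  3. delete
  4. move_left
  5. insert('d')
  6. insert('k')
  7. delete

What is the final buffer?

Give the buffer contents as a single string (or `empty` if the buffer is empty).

Answer: dddp

Derivation:
After op 1 (delete): buffer="p" (len 1), cursors c1@0 c2@1 c3@1, authorship .
After op 2 (insert('h')): buffer="hphh" (len 4), cursors c1@1 c2@4 c3@4, authorship 1.23
After op 3 (delete): buffer="p" (len 1), cursors c1@0 c2@1 c3@1, authorship .
After op 4 (move_left): buffer="p" (len 1), cursors c1@0 c2@0 c3@0, authorship .
After op 5 (insert('d')): buffer="dddp" (len 4), cursors c1@3 c2@3 c3@3, authorship 123.
After op 6 (insert('k')): buffer="dddkkkp" (len 7), cursors c1@6 c2@6 c3@6, authorship 123123.
After op 7 (delete): buffer="dddp" (len 4), cursors c1@3 c2@3 c3@3, authorship 123.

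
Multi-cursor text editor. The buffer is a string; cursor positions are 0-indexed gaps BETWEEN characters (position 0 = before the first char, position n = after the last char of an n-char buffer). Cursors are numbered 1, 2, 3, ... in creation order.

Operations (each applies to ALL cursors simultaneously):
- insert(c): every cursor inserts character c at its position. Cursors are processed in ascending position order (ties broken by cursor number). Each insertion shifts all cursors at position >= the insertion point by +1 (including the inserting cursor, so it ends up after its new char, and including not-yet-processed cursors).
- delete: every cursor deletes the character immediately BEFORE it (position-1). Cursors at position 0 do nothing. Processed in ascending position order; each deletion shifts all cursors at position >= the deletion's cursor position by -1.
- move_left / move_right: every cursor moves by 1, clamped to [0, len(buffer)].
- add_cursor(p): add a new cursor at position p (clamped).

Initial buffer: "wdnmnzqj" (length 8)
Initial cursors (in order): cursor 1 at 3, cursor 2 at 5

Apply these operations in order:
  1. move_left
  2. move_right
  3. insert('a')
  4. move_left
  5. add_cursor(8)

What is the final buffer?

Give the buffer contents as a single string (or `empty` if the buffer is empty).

Answer: wdnamnazqj

Derivation:
After op 1 (move_left): buffer="wdnmnzqj" (len 8), cursors c1@2 c2@4, authorship ........
After op 2 (move_right): buffer="wdnmnzqj" (len 8), cursors c1@3 c2@5, authorship ........
After op 3 (insert('a')): buffer="wdnamnazqj" (len 10), cursors c1@4 c2@7, authorship ...1..2...
After op 4 (move_left): buffer="wdnamnazqj" (len 10), cursors c1@3 c2@6, authorship ...1..2...
After op 5 (add_cursor(8)): buffer="wdnamnazqj" (len 10), cursors c1@3 c2@6 c3@8, authorship ...1..2...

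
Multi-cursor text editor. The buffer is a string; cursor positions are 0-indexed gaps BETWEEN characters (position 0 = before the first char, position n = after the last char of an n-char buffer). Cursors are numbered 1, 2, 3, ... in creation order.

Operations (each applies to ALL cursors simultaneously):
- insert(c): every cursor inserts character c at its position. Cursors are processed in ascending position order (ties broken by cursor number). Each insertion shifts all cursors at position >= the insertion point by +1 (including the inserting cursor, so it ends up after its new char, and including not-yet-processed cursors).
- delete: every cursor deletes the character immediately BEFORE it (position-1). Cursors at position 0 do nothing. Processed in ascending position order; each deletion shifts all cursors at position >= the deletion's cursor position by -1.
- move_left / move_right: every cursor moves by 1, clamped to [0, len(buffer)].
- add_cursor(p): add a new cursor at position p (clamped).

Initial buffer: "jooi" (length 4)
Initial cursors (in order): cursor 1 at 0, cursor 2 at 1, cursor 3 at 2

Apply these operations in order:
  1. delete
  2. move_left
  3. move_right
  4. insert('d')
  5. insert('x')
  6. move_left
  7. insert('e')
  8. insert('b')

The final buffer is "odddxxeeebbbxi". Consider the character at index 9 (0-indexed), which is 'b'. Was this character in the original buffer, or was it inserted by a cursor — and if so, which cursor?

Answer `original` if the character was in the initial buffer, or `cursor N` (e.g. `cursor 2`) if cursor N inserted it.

After op 1 (delete): buffer="oi" (len 2), cursors c1@0 c2@0 c3@0, authorship ..
After op 2 (move_left): buffer="oi" (len 2), cursors c1@0 c2@0 c3@0, authorship ..
After op 3 (move_right): buffer="oi" (len 2), cursors c1@1 c2@1 c3@1, authorship ..
After op 4 (insert('d')): buffer="odddi" (len 5), cursors c1@4 c2@4 c3@4, authorship .123.
After op 5 (insert('x')): buffer="odddxxxi" (len 8), cursors c1@7 c2@7 c3@7, authorship .123123.
After op 6 (move_left): buffer="odddxxxi" (len 8), cursors c1@6 c2@6 c3@6, authorship .123123.
After op 7 (insert('e')): buffer="odddxxeeexi" (len 11), cursors c1@9 c2@9 c3@9, authorship .123121233.
After op 8 (insert('b')): buffer="odddxxeeebbbxi" (len 14), cursors c1@12 c2@12 c3@12, authorship .123121231233.
Authorship (.=original, N=cursor N): . 1 2 3 1 2 1 2 3 1 2 3 3 .
Index 9: author = 1

Answer: cursor 1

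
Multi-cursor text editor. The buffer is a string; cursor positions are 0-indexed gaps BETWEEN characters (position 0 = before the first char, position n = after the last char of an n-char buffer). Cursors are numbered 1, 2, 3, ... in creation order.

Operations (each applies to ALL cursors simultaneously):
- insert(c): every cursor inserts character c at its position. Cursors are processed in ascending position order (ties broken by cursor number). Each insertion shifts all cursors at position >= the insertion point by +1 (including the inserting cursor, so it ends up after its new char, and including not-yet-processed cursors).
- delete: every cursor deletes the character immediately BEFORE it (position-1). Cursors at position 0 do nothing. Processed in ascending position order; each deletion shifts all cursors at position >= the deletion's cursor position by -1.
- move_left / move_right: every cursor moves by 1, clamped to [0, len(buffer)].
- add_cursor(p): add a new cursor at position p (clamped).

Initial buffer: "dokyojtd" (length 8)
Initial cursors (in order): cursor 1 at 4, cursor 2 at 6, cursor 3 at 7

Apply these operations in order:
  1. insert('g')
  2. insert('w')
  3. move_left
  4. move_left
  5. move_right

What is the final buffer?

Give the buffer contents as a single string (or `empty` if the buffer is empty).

Answer: dokygwojgwtgwd

Derivation:
After op 1 (insert('g')): buffer="dokygojgtgd" (len 11), cursors c1@5 c2@8 c3@10, authorship ....1..2.3.
After op 2 (insert('w')): buffer="dokygwojgwtgwd" (len 14), cursors c1@6 c2@10 c3@13, authorship ....11..22.33.
After op 3 (move_left): buffer="dokygwojgwtgwd" (len 14), cursors c1@5 c2@9 c3@12, authorship ....11..22.33.
After op 4 (move_left): buffer="dokygwojgwtgwd" (len 14), cursors c1@4 c2@8 c3@11, authorship ....11..22.33.
After op 5 (move_right): buffer="dokygwojgwtgwd" (len 14), cursors c1@5 c2@9 c3@12, authorship ....11..22.33.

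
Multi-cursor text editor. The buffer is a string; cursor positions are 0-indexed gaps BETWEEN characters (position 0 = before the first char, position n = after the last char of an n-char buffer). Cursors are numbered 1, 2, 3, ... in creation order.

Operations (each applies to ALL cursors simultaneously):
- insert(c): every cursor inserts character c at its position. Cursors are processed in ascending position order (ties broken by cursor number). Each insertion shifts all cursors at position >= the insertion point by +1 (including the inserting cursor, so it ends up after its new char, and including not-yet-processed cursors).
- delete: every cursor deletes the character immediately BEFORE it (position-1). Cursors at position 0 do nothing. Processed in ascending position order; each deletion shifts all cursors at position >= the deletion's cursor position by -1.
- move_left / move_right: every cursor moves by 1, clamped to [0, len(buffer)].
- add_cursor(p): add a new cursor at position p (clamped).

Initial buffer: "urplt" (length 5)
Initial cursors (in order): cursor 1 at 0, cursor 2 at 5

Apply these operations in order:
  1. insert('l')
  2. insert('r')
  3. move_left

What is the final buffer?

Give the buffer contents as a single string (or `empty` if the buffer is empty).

Answer: lrurpltlr

Derivation:
After op 1 (insert('l')): buffer="lurpltl" (len 7), cursors c1@1 c2@7, authorship 1.....2
After op 2 (insert('r')): buffer="lrurpltlr" (len 9), cursors c1@2 c2@9, authorship 11.....22
After op 3 (move_left): buffer="lrurpltlr" (len 9), cursors c1@1 c2@8, authorship 11.....22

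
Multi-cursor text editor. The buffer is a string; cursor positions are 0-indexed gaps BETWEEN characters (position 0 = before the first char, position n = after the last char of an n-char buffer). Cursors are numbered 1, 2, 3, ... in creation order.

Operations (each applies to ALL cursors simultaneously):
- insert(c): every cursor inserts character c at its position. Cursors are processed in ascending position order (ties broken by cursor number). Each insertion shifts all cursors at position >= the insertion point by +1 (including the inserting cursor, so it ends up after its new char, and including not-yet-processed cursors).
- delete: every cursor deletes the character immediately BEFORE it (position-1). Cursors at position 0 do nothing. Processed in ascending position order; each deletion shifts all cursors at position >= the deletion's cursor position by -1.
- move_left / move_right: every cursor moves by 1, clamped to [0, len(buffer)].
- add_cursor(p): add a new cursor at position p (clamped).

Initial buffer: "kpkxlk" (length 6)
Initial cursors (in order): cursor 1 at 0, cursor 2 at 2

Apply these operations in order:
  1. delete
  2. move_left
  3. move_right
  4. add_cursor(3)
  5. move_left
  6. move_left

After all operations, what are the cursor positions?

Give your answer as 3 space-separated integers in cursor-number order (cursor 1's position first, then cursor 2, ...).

After op 1 (delete): buffer="kkxlk" (len 5), cursors c1@0 c2@1, authorship .....
After op 2 (move_left): buffer="kkxlk" (len 5), cursors c1@0 c2@0, authorship .....
After op 3 (move_right): buffer="kkxlk" (len 5), cursors c1@1 c2@1, authorship .....
After op 4 (add_cursor(3)): buffer="kkxlk" (len 5), cursors c1@1 c2@1 c3@3, authorship .....
After op 5 (move_left): buffer="kkxlk" (len 5), cursors c1@0 c2@0 c3@2, authorship .....
After op 6 (move_left): buffer="kkxlk" (len 5), cursors c1@0 c2@0 c3@1, authorship .....

Answer: 0 0 1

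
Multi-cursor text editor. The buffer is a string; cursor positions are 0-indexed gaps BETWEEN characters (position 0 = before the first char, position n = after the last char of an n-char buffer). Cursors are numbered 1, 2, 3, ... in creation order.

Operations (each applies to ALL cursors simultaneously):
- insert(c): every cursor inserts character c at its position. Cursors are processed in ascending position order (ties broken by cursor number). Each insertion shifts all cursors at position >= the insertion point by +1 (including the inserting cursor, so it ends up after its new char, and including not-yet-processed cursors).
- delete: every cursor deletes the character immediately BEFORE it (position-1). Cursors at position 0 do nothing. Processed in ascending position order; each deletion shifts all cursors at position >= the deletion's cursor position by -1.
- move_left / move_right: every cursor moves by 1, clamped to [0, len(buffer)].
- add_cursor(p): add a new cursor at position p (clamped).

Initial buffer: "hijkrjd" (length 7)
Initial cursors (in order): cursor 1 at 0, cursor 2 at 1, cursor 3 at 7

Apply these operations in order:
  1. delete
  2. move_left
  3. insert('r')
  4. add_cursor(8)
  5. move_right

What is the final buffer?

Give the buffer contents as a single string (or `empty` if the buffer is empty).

Answer: rrijkrrj

Derivation:
After op 1 (delete): buffer="ijkrj" (len 5), cursors c1@0 c2@0 c3@5, authorship .....
After op 2 (move_left): buffer="ijkrj" (len 5), cursors c1@0 c2@0 c3@4, authorship .....
After op 3 (insert('r')): buffer="rrijkrrj" (len 8), cursors c1@2 c2@2 c3@7, authorship 12....3.
After op 4 (add_cursor(8)): buffer="rrijkrrj" (len 8), cursors c1@2 c2@2 c3@7 c4@8, authorship 12....3.
After op 5 (move_right): buffer="rrijkrrj" (len 8), cursors c1@3 c2@3 c3@8 c4@8, authorship 12....3.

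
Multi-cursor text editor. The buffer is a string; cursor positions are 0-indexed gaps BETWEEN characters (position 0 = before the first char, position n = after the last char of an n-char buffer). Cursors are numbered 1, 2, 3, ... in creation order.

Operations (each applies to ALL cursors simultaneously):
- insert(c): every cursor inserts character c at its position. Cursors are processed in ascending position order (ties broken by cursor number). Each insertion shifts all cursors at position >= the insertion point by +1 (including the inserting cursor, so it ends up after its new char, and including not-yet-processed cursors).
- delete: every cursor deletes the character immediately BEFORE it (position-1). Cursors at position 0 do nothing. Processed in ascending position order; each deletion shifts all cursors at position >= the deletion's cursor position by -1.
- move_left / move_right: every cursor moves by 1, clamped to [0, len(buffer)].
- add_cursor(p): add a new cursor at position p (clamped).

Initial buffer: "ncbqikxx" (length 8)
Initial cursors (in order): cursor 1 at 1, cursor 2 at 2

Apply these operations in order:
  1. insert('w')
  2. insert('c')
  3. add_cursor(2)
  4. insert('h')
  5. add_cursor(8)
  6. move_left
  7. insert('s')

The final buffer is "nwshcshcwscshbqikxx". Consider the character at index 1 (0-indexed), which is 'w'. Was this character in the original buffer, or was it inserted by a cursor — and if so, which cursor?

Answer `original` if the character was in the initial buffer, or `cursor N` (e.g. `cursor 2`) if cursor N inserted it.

After op 1 (insert('w')): buffer="nwcwbqikxx" (len 10), cursors c1@2 c2@4, authorship .1.2......
After op 2 (insert('c')): buffer="nwccwcbqikxx" (len 12), cursors c1@3 c2@6, authorship .11.22......
After op 3 (add_cursor(2)): buffer="nwccwcbqikxx" (len 12), cursors c3@2 c1@3 c2@6, authorship .11.22......
After op 4 (insert('h')): buffer="nwhchcwchbqikxx" (len 15), cursors c3@3 c1@5 c2@9, authorship .1311.222......
After op 5 (add_cursor(8)): buffer="nwhchcwchbqikxx" (len 15), cursors c3@3 c1@5 c4@8 c2@9, authorship .1311.222......
After op 6 (move_left): buffer="nwhchcwchbqikxx" (len 15), cursors c3@2 c1@4 c4@7 c2@8, authorship .1311.222......
After op 7 (insert('s')): buffer="nwshcshcwscshbqikxx" (len 19), cursors c3@3 c1@6 c4@10 c2@12, authorship .133111.24222......
Authorship (.=original, N=cursor N): . 1 3 3 1 1 1 . 2 4 2 2 2 . . . . . .
Index 1: author = 1

Answer: cursor 1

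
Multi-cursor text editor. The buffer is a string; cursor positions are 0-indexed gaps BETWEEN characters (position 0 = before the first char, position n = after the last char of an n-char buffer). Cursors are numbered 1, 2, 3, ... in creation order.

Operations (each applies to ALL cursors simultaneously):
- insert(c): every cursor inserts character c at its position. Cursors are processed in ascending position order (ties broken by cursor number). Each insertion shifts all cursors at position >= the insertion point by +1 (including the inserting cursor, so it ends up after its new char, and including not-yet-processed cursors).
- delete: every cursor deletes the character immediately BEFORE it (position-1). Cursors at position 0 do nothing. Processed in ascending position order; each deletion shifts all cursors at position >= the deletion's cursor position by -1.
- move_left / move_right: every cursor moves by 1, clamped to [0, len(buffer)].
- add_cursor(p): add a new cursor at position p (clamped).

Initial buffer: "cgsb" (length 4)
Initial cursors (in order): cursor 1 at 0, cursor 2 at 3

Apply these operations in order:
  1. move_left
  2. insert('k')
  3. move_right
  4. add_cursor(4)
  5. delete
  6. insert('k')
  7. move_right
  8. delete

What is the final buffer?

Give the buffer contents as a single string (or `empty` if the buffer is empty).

After op 1 (move_left): buffer="cgsb" (len 4), cursors c1@0 c2@2, authorship ....
After op 2 (insert('k')): buffer="kcgksb" (len 6), cursors c1@1 c2@4, authorship 1..2..
After op 3 (move_right): buffer="kcgksb" (len 6), cursors c1@2 c2@5, authorship 1..2..
After op 4 (add_cursor(4)): buffer="kcgksb" (len 6), cursors c1@2 c3@4 c2@5, authorship 1..2..
After op 5 (delete): buffer="kgb" (len 3), cursors c1@1 c2@2 c3@2, authorship 1..
After op 6 (insert('k')): buffer="kkgkkb" (len 6), cursors c1@2 c2@5 c3@5, authorship 11.23.
After op 7 (move_right): buffer="kkgkkb" (len 6), cursors c1@3 c2@6 c3@6, authorship 11.23.
After op 8 (delete): buffer="kkk" (len 3), cursors c1@2 c2@3 c3@3, authorship 112

Answer: kkk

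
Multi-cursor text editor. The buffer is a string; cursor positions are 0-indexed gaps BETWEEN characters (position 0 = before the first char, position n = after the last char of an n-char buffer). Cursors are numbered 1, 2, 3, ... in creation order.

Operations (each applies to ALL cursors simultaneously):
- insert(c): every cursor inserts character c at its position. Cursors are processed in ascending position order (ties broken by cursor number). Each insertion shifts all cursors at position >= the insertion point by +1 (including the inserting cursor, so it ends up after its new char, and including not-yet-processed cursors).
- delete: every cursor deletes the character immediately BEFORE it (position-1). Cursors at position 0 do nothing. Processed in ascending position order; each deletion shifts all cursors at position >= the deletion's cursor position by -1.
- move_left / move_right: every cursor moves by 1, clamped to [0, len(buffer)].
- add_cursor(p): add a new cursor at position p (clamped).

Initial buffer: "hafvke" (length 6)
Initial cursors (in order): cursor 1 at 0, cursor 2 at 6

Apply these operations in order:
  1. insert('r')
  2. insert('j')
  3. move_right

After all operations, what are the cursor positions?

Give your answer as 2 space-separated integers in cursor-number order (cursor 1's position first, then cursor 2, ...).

Answer: 3 10

Derivation:
After op 1 (insert('r')): buffer="rhafvker" (len 8), cursors c1@1 c2@8, authorship 1......2
After op 2 (insert('j')): buffer="rjhafvkerj" (len 10), cursors c1@2 c2@10, authorship 11......22
After op 3 (move_right): buffer="rjhafvkerj" (len 10), cursors c1@3 c2@10, authorship 11......22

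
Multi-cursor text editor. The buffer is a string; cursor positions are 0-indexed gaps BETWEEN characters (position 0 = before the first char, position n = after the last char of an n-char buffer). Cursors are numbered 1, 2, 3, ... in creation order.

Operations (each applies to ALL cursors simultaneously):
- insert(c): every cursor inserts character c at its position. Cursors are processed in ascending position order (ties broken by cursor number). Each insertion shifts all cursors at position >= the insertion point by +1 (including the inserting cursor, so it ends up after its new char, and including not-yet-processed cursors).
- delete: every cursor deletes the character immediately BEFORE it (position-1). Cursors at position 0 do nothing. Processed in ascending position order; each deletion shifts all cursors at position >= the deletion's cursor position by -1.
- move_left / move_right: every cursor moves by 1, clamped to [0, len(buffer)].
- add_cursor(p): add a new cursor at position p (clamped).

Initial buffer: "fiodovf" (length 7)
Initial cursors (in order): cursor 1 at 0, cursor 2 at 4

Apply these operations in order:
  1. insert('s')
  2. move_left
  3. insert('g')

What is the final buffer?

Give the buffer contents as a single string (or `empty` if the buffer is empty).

After op 1 (insert('s')): buffer="sfiodsovf" (len 9), cursors c1@1 c2@6, authorship 1....2...
After op 2 (move_left): buffer="sfiodsovf" (len 9), cursors c1@0 c2@5, authorship 1....2...
After op 3 (insert('g')): buffer="gsfiodgsovf" (len 11), cursors c1@1 c2@7, authorship 11....22...

Answer: gsfiodgsovf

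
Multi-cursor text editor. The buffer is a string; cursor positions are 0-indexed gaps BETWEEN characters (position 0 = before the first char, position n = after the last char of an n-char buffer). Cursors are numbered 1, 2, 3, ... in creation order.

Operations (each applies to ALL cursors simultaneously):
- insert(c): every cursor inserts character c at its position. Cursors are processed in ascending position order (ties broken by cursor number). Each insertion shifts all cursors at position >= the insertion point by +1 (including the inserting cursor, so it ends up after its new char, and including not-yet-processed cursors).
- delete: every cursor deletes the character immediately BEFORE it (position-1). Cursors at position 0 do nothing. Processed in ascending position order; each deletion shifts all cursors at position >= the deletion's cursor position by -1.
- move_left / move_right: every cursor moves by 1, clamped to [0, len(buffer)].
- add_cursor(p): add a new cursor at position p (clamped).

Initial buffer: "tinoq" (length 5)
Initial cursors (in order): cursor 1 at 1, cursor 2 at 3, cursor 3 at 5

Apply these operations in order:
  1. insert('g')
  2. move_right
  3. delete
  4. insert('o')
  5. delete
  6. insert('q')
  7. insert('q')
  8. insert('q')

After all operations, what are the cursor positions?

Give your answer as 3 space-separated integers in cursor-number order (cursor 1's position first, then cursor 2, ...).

Answer: 5 10 14

Derivation:
After op 1 (insert('g')): buffer="tgingoqg" (len 8), cursors c1@2 c2@5 c3@8, authorship .1..2..3
After op 2 (move_right): buffer="tgingoqg" (len 8), cursors c1@3 c2@6 c3@8, authorship .1..2..3
After op 3 (delete): buffer="tgngq" (len 5), cursors c1@2 c2@4 c3@5, authorship .1.2.
After op 4 (insert('o')): buffer="tgongoqo" (len 8), cursors c1@3 c2@6 c3@8, authorship .11.22.3
After op 5 (delete): buffer="tgngq" (len 5), cursors c1@2 c2@4 c3@5, authorship .1.2.
After op 6 (insert('q')): buffer="tgqngqqq" (len 8), cursors c1@3 c2@6 c3@8, authorship .11.22.3
After op 7 (insert('q')): buffer="tgqqngqqqqq" (len 11), cursors c1@4 c2@8 c3@11, authorship .111.222.33
After op 8 (insert('q')): buffer="tgqqqngqqqqqqq" (len 14), cursors c1@5 c2@10 c3@14, authorship .1111.2222.333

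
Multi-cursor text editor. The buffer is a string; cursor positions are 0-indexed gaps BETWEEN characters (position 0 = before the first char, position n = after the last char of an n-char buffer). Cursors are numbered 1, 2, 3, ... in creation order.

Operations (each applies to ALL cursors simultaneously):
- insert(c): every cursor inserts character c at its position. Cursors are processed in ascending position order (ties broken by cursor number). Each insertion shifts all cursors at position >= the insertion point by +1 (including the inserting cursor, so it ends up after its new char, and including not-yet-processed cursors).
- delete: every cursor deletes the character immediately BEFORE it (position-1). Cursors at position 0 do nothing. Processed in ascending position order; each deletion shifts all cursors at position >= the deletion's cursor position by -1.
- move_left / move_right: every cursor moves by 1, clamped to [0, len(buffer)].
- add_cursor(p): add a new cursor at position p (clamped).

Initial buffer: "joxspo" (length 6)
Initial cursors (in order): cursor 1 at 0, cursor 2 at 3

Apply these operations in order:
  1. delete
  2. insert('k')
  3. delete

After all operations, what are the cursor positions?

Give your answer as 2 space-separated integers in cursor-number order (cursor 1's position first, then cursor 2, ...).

Answer: 0 2

Derivation:
After op 1 (delete): buffer="jospo" (len 5), cursors c1@0 c2@2, authorship .....
After op 2 (insert('k')): buffer="kjokspo" (len 7), cursors c1@1 c2@4, authorship 1..2...
After op 3 (delete): buffer="jospo" (len 5), cursors c1@0 c2@2, authorship .....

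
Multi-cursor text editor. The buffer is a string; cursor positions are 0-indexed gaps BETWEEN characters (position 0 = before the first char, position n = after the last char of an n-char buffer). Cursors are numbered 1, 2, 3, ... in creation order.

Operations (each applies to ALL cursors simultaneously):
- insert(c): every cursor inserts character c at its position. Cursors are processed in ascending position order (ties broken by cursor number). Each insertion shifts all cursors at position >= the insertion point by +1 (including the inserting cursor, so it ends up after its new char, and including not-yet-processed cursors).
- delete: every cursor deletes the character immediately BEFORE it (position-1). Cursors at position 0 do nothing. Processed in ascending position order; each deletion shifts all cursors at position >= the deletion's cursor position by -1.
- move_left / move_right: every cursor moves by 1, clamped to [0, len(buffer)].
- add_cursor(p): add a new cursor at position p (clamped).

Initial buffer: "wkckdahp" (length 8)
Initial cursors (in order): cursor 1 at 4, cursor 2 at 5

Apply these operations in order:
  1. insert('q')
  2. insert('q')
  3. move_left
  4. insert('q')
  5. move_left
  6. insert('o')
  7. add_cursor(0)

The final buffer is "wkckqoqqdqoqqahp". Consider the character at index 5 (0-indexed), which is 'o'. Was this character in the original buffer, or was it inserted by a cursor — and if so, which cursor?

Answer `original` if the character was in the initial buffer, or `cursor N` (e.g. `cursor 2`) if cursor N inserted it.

After op 1 (insert('q')): buffer="wkckqdqahp" (len 10), cursors c1@5 c2@7, authorship ....1.2...
After op 2 (insert('q')): buffer="wkckqqdqqahp" (len 12), cursors c1@6 c2@9, authorship ....11.22...
After op 3 (move_left): buffer="wkckqqdqqahp" (len 12), cursors c1@5 c2@8, authorship ....11.22...
After op 4 (insert('q')): buffer="wkckqqqdqqqahp" (len 14), cursors c1@6 c2@10, authorship ....111.222...
After op 5 (move_left): buffer="wkckqqqdqqqahp" (len 14), cursors c1@5 c2@9, authorship ....111.222...
After op 6 (insert('o')): buffer="wkckqoqqdqoqqahp" (len 16), cursors c1@6 c2@11, authorship ....1111.2222...
After op 7 (add_cursor(0)): buffer="wkckqoqqdqoqqahp" (len 16), cursors c3@0 c1@6 c2@11, authorship ....1111.2222...
Authorship (.=original, N=cursor N): . . . . 1 1 1 1 . 2 2 2 2 . . .
Index 5: author = 1

Answer: cursor 1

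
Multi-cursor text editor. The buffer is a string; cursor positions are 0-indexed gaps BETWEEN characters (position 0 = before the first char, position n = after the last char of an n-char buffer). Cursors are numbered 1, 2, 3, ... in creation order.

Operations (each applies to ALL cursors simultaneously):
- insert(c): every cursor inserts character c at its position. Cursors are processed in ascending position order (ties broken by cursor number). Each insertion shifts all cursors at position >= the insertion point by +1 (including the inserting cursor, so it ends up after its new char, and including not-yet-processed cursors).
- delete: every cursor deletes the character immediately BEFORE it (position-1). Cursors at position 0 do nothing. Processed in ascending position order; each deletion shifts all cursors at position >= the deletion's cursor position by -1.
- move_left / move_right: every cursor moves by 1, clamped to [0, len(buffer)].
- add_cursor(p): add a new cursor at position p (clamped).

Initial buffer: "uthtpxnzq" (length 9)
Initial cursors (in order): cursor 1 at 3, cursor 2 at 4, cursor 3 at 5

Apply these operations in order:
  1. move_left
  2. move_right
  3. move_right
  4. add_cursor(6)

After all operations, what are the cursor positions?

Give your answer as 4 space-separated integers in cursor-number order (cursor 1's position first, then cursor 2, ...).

Answer: 4 5 6 6

Derivation:
After op 1 (move_left): buffer="uthtpxnzq" (len 9), cursors c1@2 c2@3 c3@4, authorship .........
After op 2 (move_right): buffer="uthtpxnzq" (len 9), cursors c1@3 c2@4 c3@5, authorship .........
After op 3 (move_right): buffer="uthtpxnzq" (len 9), cursors c1@4 c2@5 c3@6, authorship .........
After op 4 (add_cursor(6)): buffer="uthtpxnzq" (len 9), cursors c1@4 c2@5 c3@6 c4@6, authorship .........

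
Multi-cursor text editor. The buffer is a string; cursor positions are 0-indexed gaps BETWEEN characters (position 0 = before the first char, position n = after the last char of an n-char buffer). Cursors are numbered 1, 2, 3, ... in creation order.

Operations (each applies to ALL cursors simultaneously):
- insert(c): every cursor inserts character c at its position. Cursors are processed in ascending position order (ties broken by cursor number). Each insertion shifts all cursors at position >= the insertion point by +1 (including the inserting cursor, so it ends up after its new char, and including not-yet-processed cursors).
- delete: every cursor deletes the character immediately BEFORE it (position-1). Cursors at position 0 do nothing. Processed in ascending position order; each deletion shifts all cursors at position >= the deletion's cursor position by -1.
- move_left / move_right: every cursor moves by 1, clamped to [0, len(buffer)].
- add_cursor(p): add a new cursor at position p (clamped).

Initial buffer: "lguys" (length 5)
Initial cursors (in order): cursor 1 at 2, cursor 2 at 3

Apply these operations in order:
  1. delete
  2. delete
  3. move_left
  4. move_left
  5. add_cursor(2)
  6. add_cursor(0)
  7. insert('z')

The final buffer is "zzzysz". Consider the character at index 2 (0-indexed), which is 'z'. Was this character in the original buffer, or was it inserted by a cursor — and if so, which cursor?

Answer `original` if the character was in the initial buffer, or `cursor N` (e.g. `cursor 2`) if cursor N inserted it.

Answer: cursor 4

Derivation:
After op 1 (delete): buffer="lys" (len 3), cursors c1@1 c2@1, authorship ...
After op 2 (delete): buffer="ys" (len 2), cursors c1@0 c2@0, authorship ..
After op 3 (move_left): buffer="ys" (len 2), cursors c1@0 c2@0, authorship ..
After op 4 (move_left): buffer="ys" (len 2), cursors c1@0 c2@0, authorship ..
After op 5 (add_cursor(2)): buffer="ys" (len 2), cursors c1@0 c2@0 c3@2, authorship ..
After op 6 (add_cursor(0)): buffer="ys" (len 2), cursors c1@0 c2@0 c4@0 c3@2, authorship ..
After op 7 (insert('z')): buffer="zzzysz" (len 6), cursors c1@3 c2@3 c4@3 c3@6, authorship 124..3
Authorship (.=original, N=cursor N): 1 2 4 . . 3
Index 2: author = 4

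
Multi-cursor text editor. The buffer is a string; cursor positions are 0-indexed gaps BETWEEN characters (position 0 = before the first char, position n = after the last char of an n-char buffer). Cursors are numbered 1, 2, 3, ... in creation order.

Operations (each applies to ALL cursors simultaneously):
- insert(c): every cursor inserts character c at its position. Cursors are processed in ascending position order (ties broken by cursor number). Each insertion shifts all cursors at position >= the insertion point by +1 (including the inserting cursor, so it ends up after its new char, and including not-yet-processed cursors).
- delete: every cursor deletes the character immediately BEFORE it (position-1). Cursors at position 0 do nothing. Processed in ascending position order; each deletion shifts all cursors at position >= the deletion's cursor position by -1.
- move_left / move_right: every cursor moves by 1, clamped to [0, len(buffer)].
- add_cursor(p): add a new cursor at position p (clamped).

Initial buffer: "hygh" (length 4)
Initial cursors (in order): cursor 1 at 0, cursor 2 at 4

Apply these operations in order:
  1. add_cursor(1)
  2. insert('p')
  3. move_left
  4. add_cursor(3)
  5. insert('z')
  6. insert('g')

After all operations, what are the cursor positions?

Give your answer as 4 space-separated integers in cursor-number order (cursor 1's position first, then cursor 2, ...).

Answer: 2 14 6 9

Derivation:
After op 1 (add_cursor(1)): buffer="hygh" (len 4), cursors c1@0 c3@1 c2@4, authorship ....
After op 2 (insert('p')): buffer="phpyghp" (len 7), cursors c1@1 c3@3 c2@7, authorship 1.3...2
After op 3 (move_left): buffer="phpyghp" (len 7), cursors c1@0 c3@2 c2@6, authorship 1.3...2
After op 4 (add_cursor(3)): buffer="phpyghp" (len 7), cursors c1@0 c3@2 c4@3 c2@6, authorship 1.3...2
After op 5 (insert('z')): buffer="zphzpzyghzp" (len 11), cursors c1@1 c3@4 c4@6 c2@10, authorship 11.334...22
After op 6 (insert('g')): buffer="zgphzgpzgyghzgp" (len 15), cursors c1@2 c3@6 c4@9 c2@14, authorship 111.33344...222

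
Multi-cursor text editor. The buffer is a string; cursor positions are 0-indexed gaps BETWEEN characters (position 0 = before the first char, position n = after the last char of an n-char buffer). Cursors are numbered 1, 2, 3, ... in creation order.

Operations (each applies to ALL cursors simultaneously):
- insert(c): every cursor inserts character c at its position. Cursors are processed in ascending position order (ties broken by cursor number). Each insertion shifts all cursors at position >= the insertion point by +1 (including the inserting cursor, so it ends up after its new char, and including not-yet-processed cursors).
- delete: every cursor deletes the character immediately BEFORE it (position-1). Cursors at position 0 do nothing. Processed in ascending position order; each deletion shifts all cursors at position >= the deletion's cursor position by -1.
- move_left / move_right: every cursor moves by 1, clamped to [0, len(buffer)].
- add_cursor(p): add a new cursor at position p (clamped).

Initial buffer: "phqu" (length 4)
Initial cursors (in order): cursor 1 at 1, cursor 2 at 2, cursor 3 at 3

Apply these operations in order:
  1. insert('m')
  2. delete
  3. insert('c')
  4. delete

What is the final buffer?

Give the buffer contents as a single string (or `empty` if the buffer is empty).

Answer: phqu

Derivation:
After op 1 (insert('m')): buffer="pmhmqmu" (len 7), cursors c1@2 c2@4 c3@6, authorship .1.2.3.
After op 2 (delete): buffer="phqu" (len 4), cursors c1@1 c2@2 c3@3, authorship ....
After op 3 (insert('c')): buffer="pchcqcu" (len 7), cursors c1@2 c2@4 c3@6, authorship .1.2.3.
After op 4 (delete): buffer="phqu" (len 4), cursors c1@1 c2@2 c3@3, authorship ....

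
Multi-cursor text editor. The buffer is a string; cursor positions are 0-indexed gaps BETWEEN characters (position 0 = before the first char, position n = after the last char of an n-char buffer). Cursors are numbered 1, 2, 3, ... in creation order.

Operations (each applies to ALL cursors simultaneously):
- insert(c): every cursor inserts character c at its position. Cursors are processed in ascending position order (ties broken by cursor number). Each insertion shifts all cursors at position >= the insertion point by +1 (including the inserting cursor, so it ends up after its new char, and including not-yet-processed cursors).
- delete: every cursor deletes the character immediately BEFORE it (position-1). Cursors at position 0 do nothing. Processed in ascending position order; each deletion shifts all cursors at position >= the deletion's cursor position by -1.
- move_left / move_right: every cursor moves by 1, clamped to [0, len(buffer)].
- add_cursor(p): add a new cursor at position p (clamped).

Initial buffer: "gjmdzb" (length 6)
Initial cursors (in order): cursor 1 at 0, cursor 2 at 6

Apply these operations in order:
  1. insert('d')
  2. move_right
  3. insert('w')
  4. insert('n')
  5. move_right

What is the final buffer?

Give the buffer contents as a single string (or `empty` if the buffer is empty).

After op 1 (insert('d')): buffer="dgjmdzbd" (len 8), cursors c1@1 c2@8, authorship 1......2
After op 2 (move_right): buffer="dgjmdzbd" (len 8), cursors c1@2 c2@8, authorship 1......2
After op 3 (insert('w')): buffer="dgwjmdzbdw" (len 10), cursors c1@3 c2@10, authorship 1.1.....22
After op 4 (insert('n')): buffer="dgwnjmdzbdwn" (len 12), cursors c1@4 c2@12, authorship 1.11.....222
After op 5 (move_right): buffer="dgwnjmdzbdwn" (len 12), cursors c1@5 c2@12, authorship 1.11.....222

Answer: dgwnjmdzbdwn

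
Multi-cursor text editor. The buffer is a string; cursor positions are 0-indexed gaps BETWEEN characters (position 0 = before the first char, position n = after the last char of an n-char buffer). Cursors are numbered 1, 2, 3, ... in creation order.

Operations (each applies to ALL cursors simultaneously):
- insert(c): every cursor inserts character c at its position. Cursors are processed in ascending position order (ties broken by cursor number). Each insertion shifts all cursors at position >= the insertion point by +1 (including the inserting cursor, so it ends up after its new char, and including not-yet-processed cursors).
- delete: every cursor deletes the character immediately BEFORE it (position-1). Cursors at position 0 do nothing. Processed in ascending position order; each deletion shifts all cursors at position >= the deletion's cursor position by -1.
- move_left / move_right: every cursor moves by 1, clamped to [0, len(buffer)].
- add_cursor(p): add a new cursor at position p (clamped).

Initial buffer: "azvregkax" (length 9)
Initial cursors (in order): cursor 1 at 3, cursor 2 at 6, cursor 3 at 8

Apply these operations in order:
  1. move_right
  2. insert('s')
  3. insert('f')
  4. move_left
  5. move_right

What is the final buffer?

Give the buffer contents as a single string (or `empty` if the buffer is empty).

Answer: azvrsfegksfaxsf

Derivation:
After op 1 (move_right): buffer="azvregkax" (len 9), cursors c1@4 c2@7 c3@9, authorship .........
After op 2 (insert('s')): buffer="azvrsegksaxs" (len 12), cursors c1@5 c2@9 c3@12, authorship ....1...2..3
After op 3 (insert('f')): buffer="azvrsfegksfaxsf" (len 15), cursors c1@6 c2@11 c3@15, authorship ....11...22..33
After op 4 (move_left): buffer="azvrsfegksfaxsf" (len 15), cursors c1@5 c2@10 c3@14, authorship ....11...22..33
After op 5 (move_right): buffer="azvrsfegksfaxsf" (len 15), cursors c1@6 c2@11 c3@15, authorship ....11...22..33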